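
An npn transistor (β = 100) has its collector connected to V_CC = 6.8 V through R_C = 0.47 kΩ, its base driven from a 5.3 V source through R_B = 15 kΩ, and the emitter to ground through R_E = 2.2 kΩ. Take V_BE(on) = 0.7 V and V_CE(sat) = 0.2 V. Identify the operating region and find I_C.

active; I_C ≈ 1.9 mA

Assume active. Base-emitter loop: I_B = (V_BB − V_BE)/(R_B + (β+1)R_E) = (5.3 − 0.7)/(15 + 101×2.2) = 0.0194 mA.
I_C = β·I_B = 100×0.0194 = 1.94 mA.
V_CE = V_CC − I_C·R_C − I_E·R_E = 6.8 − 1.94×0.47 − 1.96×2.2 = 1.58 V > V_CE(sat), so the active-region assumption holds.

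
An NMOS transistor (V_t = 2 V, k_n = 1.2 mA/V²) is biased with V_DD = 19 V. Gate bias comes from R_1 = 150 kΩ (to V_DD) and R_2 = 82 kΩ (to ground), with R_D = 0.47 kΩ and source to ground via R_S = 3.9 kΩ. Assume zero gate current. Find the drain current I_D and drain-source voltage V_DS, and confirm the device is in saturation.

V_G = V_DD·R_2/(R_1+R_2) = 19×82/232 = 6.72 V.
Assume saturation: I_D = (k_n/2)(V_GS − V_t)² with V_GS = V_G − I_D·R_S = 6.72 − 3.9·I_D.
Substituting gives 9.13·I_D² − 23.1·I_D + 13.3 = 0, with roots I_D = 0.896 or 1.63 mA.
The root I_D = 1.63 mA gives V_GS = 0.351 V ≤ V_t, so take I_D = 0.896 mA.
Then V_GS = 3.22 V and V_DS = V_DD − I_D(R_D+R_S) = 19 − 0.896×4.37 = 15.1 V.
Saturation requires V_DS ≥ V_GS − V_t = 1.22 V; 15.1 ≥ 1.22 ✓.

I_D ≈ 0.9 mA, V_DS ≈ 15 V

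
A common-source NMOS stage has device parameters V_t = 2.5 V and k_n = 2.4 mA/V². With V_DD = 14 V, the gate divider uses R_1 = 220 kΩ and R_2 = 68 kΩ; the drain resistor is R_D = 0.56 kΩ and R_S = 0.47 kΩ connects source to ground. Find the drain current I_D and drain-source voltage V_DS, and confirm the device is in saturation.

V_G = V_DD·R_2/(R_1+R_2) = 14×68/288 = 3.31 V.
Assume saturation: I_D = (k_n/2)(V_GS − V_t)² with V_GS = V_G − I_D·R_S = 3.31 − 0.47·I_D.
Substituting gives 0.265·I_D² − 1.91·I_D + 0.779 = 0, with roots I_D = 0.434 or 6.77 mA.
The root I_D = 6.77 mA gives V_GS = 0.125 V ≤ V_t, so take I_D = 0.434 mA.
Then V_GS = 3.1 V and V_DS = V_DD − I_D(R_D+R_S) = 14 − 0.434×1.03 = 13.6 V.
Saturation requires V_DS ≥ V_GS − V_t = 0.601 V; 13.6 ≥ 0.601 ✓.

I_D ≈ 0.43 mA, V_DS ≈ 14 V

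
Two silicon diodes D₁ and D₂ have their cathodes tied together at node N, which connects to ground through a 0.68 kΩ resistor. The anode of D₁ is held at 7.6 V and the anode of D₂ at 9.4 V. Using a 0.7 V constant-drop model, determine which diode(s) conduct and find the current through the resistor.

Only D₂ conducts; I_R ≈ 13 mA

Assume both conduct. Then node N would need to be at both 7.6−0.7 = 6.9 V and 9.4−0.7 = 8.7 V, which is impossible.
Assume only D₂ conducts: V_N = 9.4 − 0.7 = 8.7 V, so I_R = 8.7/0.68 = 12.8 mA.
Check D₁: its anode-to-cathode voltage is 7.6 − 8.7 = -1.1 V < 0.7 V, so it is off. The assumption is consistent.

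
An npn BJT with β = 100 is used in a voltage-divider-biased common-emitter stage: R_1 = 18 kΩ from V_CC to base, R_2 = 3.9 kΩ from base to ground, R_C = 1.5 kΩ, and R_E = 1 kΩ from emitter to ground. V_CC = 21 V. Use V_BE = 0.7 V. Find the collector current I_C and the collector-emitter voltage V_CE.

Thevenize the base divider: V_Th = V_CC·R_2/(R_1+R_2) = 21×3.9/21.9 = 3.74 V, R_Th = R_1‖R_2 = 3.21 kΩ.
Base-emitter loop: V_Th = I_B·R_Th + V_BE + (β+1)I_B·R_E, so I_B = (3.74 − 0.7) / (3.21 + 101×1) = 0.0292 mA.
I_C = β·I_B = 100×0.0292 = 2.92 mA, and I_E = (β+1)I_B = 2.95 mA.
V_CE = V_CC − I_C·R_C − I_E·R_E = 21 − 2.92×1.5 − 2.95×1 = 13.7 V.
V_CE = 13.7 V > 0.2 V confirms active-region operation.

I_C ≈ 2.9 mA, V_CE ≈ 14 V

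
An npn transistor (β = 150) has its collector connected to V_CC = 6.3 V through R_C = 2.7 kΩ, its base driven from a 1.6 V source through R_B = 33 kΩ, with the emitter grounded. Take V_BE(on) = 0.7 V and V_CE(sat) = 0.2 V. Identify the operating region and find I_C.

saturation; I_C ≈ 2.3 mA

Assume active: I_B = (1.6 − 0.7)/33 = 0.0273 mA, giving I_C = β·I_B = 4.09 mA.
But then V_CE = 6.3 − 4.09×2.7 = -4.75 V < V_CE(sat) = 0.2 V — impossible in the active region.
So the transistor is saturated. With V_CE = 0.2 V, I_C = (V_CC − 0.2)/R_C = 6.1/2.7 = 2.26 mA.
Check: β·I_B = 4.09 mA > I_C = 2.26 mA, confirming saturation.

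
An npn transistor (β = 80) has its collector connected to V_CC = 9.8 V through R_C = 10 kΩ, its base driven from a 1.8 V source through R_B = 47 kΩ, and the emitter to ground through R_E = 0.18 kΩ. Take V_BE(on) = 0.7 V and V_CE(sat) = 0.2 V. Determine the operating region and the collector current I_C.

Assume active: I_B = (1.8 − 0.7)/(47 + 81×0.18) = 0.0179 mA, I_C = β·I_B = 1.43 mA.
Then V_CE = 9.8 − 1.43×10 − 1.45×0.18 = -4.75 V < 0.2 V — the active assumption fails.
Re-solve with V_CE = 0.2 V. KCL at the emitter: V_E/R_E = (V_BB−0.7−V_E)/R_B + (V_CC−0.2−V_E)/R_C, giving V_E = 0.173 V.
I_C = (V_CC − 0.2 − V_E)/R_C = (9.6 − 0.173)/10 = 0.943 mA.
Check: I_B = (1.1 − 0.173)/47 = 0.0197 mA, and β·I_B = 1.58 mA > I_C, confirming saturation.

saturation; I_C ≈ 0.94 mA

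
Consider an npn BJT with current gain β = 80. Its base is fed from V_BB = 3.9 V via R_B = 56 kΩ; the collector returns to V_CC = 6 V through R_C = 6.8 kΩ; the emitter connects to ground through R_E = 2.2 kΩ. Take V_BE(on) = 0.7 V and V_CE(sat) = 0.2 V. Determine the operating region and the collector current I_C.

Assume active: I_B = (3.9 − 0.7)/(56 + 81×2.2) = 0.0137 mA, I_C = β·I_B = 1.09 mA.
Then V_CE = 6 − 1.09×6.8 − 1.11×2.2 = -3.87 V < 0.2 V — the active assumption fails.
Re-solve with V_CE = 0.2 V. KCL at the emitter: V_E/R_E = (V_BB−0.7−V_E)/R_B + (V_CC−0.2−V_E)/R_C, giving V_E = 1.47 V.
I_C = (V_CC − 0.2 − V_E)/R_C = (5.8 − 1.47)/6.8 = 0.637 mA.
Check: I_B = (3.2 − 1.47)/56 = 0.0309 mA, and β·I_B = 2.47 mA > I_C, confirming saturation.

saturation; I_C ≈ 0.64 mA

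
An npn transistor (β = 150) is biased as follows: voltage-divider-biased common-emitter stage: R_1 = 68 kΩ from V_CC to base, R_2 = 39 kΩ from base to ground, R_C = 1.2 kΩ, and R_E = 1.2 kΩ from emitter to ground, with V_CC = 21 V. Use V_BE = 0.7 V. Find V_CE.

Thevenize the base divider: V_Th = V_CC·R_2/(R_1+R_2) = 21×39/107 = 7.65 V, R_Th = R_1‖R_2 = 24.8 kΩ.
Base-emitter loop: V_Th = I_B·R_Th + V_BE + (β+1)I_B·R_E, so I_B = (7.65 − 0.7) / (24.8 + 151×1.2) = 0.0338 mA.
I_C = β·I_B = 150×0.0338 = 5.06 mA, and I_E = (β+1)I_B = 5.1 mA.
V_CE = V_CC − I_C·R_C − I_E·R_E = 21 − 5.06×1.2 − 5.1×1.2 = 8.81 V.
V_CE = 8.81 V > 0.2 V confirms active-region operation.

V_CE ≈ 8.8 V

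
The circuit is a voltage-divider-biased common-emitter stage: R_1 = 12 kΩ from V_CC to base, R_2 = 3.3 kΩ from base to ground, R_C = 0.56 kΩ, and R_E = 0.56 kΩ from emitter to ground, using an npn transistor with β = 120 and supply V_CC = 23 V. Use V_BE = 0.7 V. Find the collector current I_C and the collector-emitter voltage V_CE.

I_C ≈ 7.3 mA, V_CE ≈ 15 V

Thevenize the base divider: V_Th = V_CC·R_2/(R_1+R_2) = 23×3.3/15.3 = 4.96 V, R_Th = R_1‖R_2 = 2.59 kΩ.
Base-emitter loop: V_Th = I_B·R_Th + V_BE + (β+1)I_B·R_E, so I_B = (4.96 − 0.7) / (2.59 + 121×0.56) = 0.0606 mA.
I_C = β·I_B = 120×0.0606 = 7.27 mA, and I_E = (β+1)I_B = 7.33 mA.
V_CE = V_CC − I_C·R_C − I_E·R_E = 23 − 7.27×0.56 − 7.33×0.56 = 14.8 V.
V_CE = 14.8 V > 0.2 V confirms active-region operation.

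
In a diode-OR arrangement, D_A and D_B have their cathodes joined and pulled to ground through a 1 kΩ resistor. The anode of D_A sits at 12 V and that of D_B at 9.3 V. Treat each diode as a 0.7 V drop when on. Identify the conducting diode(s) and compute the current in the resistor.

Assume both conduct. Then node N would need to be at both 12−0.7 = 11.3 V and 9.3−0.7 = 8.6 V, which is impossible.
Assume only D_A conducts: V_N = 12 − 0.7 = 11.3 V, so I_R = 11.3/1 = 11.3 mA.
Check D_B: its anode-to-cathode voltage is 9.3 − 11.3 = -2 V < 0.7 V, so it is off. The assumption is consistent.

Only D_A conducts; I_R ≈ 11 mA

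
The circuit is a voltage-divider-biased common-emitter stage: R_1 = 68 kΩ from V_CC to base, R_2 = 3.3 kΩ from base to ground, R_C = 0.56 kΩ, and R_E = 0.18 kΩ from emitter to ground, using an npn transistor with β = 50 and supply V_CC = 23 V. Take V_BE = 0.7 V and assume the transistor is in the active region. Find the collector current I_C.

Thevenize the base divider: V_Th = V_CC·R_2/(R_1+R_2) = 23×3.3/71.3 = 1.06 V, R_Th = R_1‖R_2 = 3.15 kΩ.
Base-emitter loop: V_Th = I_B·R_Th + V_BE + (β+1)I_B·R_E, so I_B = (1.06 − 0.7) / (3.15 + 51×0.18) = 0.0296 mA.
I_C = β·I_B = 50×0.0296 = 1.48 mA, and I_E = (β+1)I_B = 1.51 mA.
V_CE = V_CC − I_C·R_C − I_E·R_E = 23 − 1.48×0.56 − 1.51×0.18 = 21.9 V.
V_CE = 21.9 V > 0.2 V confirms active-region operation.

I_C ≈ 1.5 mA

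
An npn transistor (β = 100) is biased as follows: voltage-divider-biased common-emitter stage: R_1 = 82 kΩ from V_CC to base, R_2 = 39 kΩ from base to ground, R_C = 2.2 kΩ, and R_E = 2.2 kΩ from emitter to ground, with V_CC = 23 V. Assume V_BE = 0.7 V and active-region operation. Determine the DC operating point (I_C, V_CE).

I_C ≈ 2.7 mA, V_CE ≈ 11 V

Thevenize the base divider: V_Th = V_CC·R_2/(R_1+R_2) = 23×39/121 = 7.41 V, R_Th = R_1‖R_2 = 26.4 kΩ.
Base-emitter loop: V_Th = I_B·R_Th + V_BE + (β+1)I_B·R_E, so I_B = (7.41 − 0.7) / (26.4 + 101×2.2) = 0.027 mA.
I_C = β·I_B = 100×0.027 = 2.7 mA, and I_E = (β+1)I_B = 2.73 mA.
V_CE = V_CC − I_C·R_C − I_E·R_E = 23 − 2.7×2.2 − 2.73×2.2 = 11.1 V.
V_CE = 11.1 V > 0.2 V confirms active-region operation.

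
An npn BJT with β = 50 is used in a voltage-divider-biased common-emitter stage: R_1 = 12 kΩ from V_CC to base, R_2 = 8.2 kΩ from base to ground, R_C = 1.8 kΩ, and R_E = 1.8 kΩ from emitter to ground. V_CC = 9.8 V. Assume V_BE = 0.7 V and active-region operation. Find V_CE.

Thevenize the base divider: V_Th = V_CC·R_2/(R_1+R_2) = 9.8×8.2/20.2 = 3.98 V, R_Th = R_1‖R_2 = 4.87 kΩ.
Base-emitter loop: V_Th = I_B·R_Th + V_BE + (β+1)I_B·R_E, so I_B = (3.98 − 0.7) / (4.87 + 51×1.8) = 0.0339 mA.
I_C = β·I_B = 50×0.0339 = 1.7 mA, and I_E = (β+1)I_B = 1.73 mA.
V_CE = V_CC − I_C·R_C − I_E·R_E = 9.8 − 1.7×1.8 − 1.73×1.8 = 3.63 V.
V_CE = 3.63 V > 0.2 V confirms active-region operation.

V_CE ≈ 3.6 V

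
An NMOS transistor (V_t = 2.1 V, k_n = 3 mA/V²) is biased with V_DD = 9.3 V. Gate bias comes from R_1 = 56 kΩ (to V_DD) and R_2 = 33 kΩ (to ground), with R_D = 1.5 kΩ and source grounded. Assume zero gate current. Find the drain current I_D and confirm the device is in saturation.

V_G = V_DD·R_2/(R_1+R_2) = 9.3×33/89 = 3.45 V. With the source grounded, V_GS = V_G = 3.45 V.
Assume saturation: I_D = (k_n/2)(V_GS − V_t)² = (3/2)×(3.45 − 2.1)² = 1.5×1.35² = 2.73 mA.
V_DS = V_DD − I_D·R_D = 9.3 − 2.73×1.5 = 5.21 V.
Saturation requires V_DS ≥ V_GS − V_t = 1.35 V; 5.21 ≥ 1.35 ✓.

I_D ≈ 2.7 mA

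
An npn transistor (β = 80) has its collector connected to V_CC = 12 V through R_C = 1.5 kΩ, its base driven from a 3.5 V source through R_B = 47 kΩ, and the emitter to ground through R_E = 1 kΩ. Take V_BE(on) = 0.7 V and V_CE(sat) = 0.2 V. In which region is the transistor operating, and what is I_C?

Assume active. Base-emitter loop: I_B = (V_BB − V_BE)/(R_B + (β+1)R_E) = (3.5 − 0.7)/(47 + 81×1) = 0.0219 mA.
I_C = β·I_B = 80×0.0219 = 1.75 mA.
V_CE = V_CC − I_C·R_C − I_E·R_E = 12 − 1.75×1.5 − 1.77×1 = 7.6 V > V_CE(sat), so the active-region assumption holds.

active; I_C ≈ 1.8 mA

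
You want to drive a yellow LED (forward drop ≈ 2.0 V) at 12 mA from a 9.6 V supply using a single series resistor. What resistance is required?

The resistor drops V_S − V_D = 9.6 − 2.0 = 7.6 V at 12 mA.
R = 7.6 V / 12 mA = 0.633 kΩ.

R ≈ 0.63 kΩ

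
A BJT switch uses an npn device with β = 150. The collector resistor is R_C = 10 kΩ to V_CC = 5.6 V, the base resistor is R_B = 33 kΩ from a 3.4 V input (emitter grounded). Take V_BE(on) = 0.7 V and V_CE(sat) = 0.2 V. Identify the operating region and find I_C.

saturation; I_C ≈ 0.54 mA

Assume active: I_B = (3.4 − 0.7)/33 = 0.0818 mA, giving I_C = β·I_B = 12.3 mA.
But then V_CE = 5.6 − 12.3×10 = -117 V < V_CE(sat) = 0.2 V — impossible in the active region.
So the transistor is saturated. With V_CE = 0.2 V, I_C = (V_CC − 0.2)/R_C = 5.4/10 = 0.54 mA.
Check: β·I_B = 12.3 mA > I_C = 0.54 mA, confirming saturation.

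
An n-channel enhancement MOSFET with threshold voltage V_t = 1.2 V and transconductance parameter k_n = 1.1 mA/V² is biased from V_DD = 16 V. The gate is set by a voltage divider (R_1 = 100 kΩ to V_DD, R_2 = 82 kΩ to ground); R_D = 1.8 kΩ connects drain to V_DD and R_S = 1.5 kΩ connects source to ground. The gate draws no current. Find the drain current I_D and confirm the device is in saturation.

V_G = V_DD·R_2/(R_1+R_2) = 16×82/182 = 7.21 V.
Assume saturation: I_D = (k_n/2)(V_GS − V_t)² with V_GS = V_G − I_D·R_S = 7.21 − 1.5·I_D.
Substituting gives 1.24·I_D² − 10.9·I_D + 19.9 = 0, with roots I_D = 2.57 or 6.25 mA.
The root I_D = 6.25 mA gives V_GS = -2.17 V ≤ V_t, so take I_D = 2.57 mA.
Then V_GS = 3.36 V and V_DS = V_DD − I_D(R_D+R_S) = 16 − 2.57×3.3 = 7.53 V.
Saturation requires V_DS ≥ V_GS − V_t = 2.16 V; 7.53 ≥ 2.16 ✓.

I_D ≈ 2.6 mA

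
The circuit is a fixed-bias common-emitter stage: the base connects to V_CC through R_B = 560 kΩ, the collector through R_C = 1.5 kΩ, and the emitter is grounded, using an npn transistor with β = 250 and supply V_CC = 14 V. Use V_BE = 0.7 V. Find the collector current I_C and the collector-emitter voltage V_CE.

Base loop: V_CC = I_B·R_B + V_BE, so I_B = (14 − 0.7)/560 kΩ = 0.0238 mA.
In the active region I_C = β·I_B = 250 × 0.0238 = 5.94 mA.
Collector loop: V_CE = V_CC − I_C·R_C = 14 − 5.94×1.5 = 5.09 V.
Since V_CE = 5.09 V > V_CE(sat) ≈ 0.2 V, the transistor is in the active region as assumed.

I_C ≈ 5.9 mA, V_CE ≈ 5.1 V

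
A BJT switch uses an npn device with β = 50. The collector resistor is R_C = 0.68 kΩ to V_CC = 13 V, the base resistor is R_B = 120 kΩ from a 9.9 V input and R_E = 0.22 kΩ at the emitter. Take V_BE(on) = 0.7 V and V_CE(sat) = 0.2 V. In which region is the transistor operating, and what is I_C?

active; I_C ≈ 3.5 mA

Assume active. Base-emitter loop: I_B = (V_BB − V_BE)/(R_B + (β+1)R_E) = (9.9 − 0.7)/(120 + 51×0.22) = 0.0701 mA.
I_C = β·I_B = 50×0.0701 = 3.51 mA.
V_CE = V_CC − I_C·R_C − I_E·R_E = 13 − 3.51×0.68 − 3.58×0.22 = 9.83 V > V_CE(sat), so the active-region assumption holds.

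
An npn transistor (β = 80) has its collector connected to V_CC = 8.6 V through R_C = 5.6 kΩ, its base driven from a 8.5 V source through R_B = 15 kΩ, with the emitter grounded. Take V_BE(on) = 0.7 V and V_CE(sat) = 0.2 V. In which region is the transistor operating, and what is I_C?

saturation; I_C ≈ 1.5 mA

Assume active: I_B = (8.5 − 0.7)/15 = 0.52 mA, giving I_C = β·I_B = 41.6 mA.
But then V_CE = 8.6 − 41.6×5.6 = -224 V < V_CE(sat) = 0.2 V — impossible in the active region.
So the transistor is saturated. With V_CE = 0.2 V, I_C = (V_CC − 0.2)/R_C = 8.4/5.6 = 1.5 mA.
Check: β·I_B = 41.6 mA > I_C = 1.5 mA, confirming saturation.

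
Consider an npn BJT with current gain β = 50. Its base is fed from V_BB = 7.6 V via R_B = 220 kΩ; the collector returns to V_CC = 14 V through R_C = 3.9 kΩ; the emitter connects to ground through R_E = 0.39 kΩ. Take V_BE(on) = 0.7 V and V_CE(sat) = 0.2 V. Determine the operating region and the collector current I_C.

active; I_C ≈ 1.4 mA

Assume active. Base-emitter loop: I_B = (V_BB − V_BE)/(R_B + (β+1)R_E) = (7.6 − 0.7)/(220 + 51×0.39) = 0.0288 mA.
I_C = β·I_B = 50×0.0288 = 1.44 mA.
V_CE = V_CC − I_C·R_C − I_E·R_E = 14 − 1.44×3.9 − 1.47×0.39 = 7.82 V > V_CE(sat), so the active-region assumption holds.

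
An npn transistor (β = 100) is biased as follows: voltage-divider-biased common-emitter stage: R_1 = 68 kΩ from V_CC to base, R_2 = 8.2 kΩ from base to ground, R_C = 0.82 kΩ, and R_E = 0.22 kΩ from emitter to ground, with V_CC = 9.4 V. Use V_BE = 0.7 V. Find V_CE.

Thevenize the base divider: V_Th = V_CC·R_2/(R_1+R_2) = 9.4×8.2/76.2 = 1.01 V, R_Th = R_1‖R_2 = 7.32 kΩ.
Base-emitter loop: V_Th = I_B·R_Th + V_BE + (β+1)I_B·R_E, so I_B = (1.01 − 0.7) / (7.32 + 101×0.22) = 0.0105 mA.
I_C = β·I_B = 100×0.0105 = 1.05 mA, and I_E = (β+1)I_B = 1.07 mA.
V_CE = V_CC − I_C·R_C − I_E·R_E = 9.4 − 1.05×0.82 − 1.07×0.22 = 8.3 V.
V_CE = 8.3 V > 0.2 V confirms active-region operation.

V_CE ≈ 8.3 V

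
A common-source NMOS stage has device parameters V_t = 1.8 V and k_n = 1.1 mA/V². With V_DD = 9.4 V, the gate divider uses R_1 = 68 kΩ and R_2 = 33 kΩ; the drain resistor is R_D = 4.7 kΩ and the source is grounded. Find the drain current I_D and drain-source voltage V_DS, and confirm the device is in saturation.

I_D ≈ 0.89 mA, V_DS ≈ 5.2 V

V_G = V_DD·R_2/(R_1+R_2) = 9.4×33/101 = 3.07 V. With the source grounded, V_GS = V_G = 3.07 V.
Assume saturation: I_D = (k_n/2)(V_GS − V_t)² = (1.1/2)×(3.07 − 1.8)² = 0.55×1.27² = 0.889 mA.
V_DS = V_DD − I_D·R_D = 9.4 − 0.889×4.7 = 5.22 V.
Saturation requires V_DS ≥ V_GS − V_t = 1.27 V; 5.22 ≥ 1.27 ✓.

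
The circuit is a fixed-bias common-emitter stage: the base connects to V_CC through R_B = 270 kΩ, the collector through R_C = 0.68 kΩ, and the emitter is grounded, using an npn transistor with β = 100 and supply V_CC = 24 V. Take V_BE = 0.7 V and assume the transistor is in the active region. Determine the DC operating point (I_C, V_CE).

Base loop: V_CC = I_B·R_B + V_BE, so I_B = (24 − 0.7)/270 kΩ = 0.0863 mA.
In the active region I_C = β·I_B = 100 × 0.0863 = 8.63 mA.
Collector loop: V_CE = V_CC − I_C·R_C = 24 − 8.63×0.68 = 18.1 V.
Since V_CE = 18.1 V > V_CE(sat) ≈ 0.2 V, the transistor is in the active region as assumed.

I_C ≈ 8.6 mA, V_CE ≈ 18 V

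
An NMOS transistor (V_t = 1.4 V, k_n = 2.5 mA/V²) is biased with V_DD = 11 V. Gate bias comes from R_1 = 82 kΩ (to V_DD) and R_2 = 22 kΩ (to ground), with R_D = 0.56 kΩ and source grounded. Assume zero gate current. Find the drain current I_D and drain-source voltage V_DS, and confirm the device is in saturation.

I_D ≈ 1.1 mA, V_DS ≈ 10 V

V_G = V_DD·R_2/(R_1+R_2) = 11×22/104 = 2.33 V. With the source grounded, V_GS = V_G = 2.33 V.
Assume saturation: I_D = (k_n/2)(V_GS − V_t)² = (2.5/2)×(2.33 − 1.4)² = 1.25×0.927² = 1.07 mA.
V_DS = V_DD − I_D·R_D = 11 − 1.07×0.56 = 10.4 V.
Saturation requires V_DS ≥ V_GS − V_t = 0.927 V; 10.4 ≥ 0.927 ✓.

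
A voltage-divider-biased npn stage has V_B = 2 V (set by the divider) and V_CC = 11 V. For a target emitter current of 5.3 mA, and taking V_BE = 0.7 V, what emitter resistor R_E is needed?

R_E ≈ 0.25 kΩ

V_E = V_B − V_BE = 2 − 0.7 = 1.3 V.
R_E = V_E / I_E = 1.3 / 5.3 = 0.245 kΩ.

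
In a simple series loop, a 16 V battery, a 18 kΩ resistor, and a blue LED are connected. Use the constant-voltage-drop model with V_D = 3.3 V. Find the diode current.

I ≈ 0.71 mA

KVL around the loop: 16 = V_D + I·R = 3.3 + I × 18 kΩ.
So I = (16 − 3.3) / 18 kΩ = 12.7 / 18 = 0.706 mA.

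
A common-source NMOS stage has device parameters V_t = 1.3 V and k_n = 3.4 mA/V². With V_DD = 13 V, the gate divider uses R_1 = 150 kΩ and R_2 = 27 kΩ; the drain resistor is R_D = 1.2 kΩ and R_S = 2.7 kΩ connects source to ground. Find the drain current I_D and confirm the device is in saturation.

I_D ≈ 0.14 mA

V_G = V_DD·R_2/(R_1+R_2) = 13×27/177 = 1.98 V.
Assume saturation: I_D = (k_n/2)(V_GS − V_t)² with V_GS = V_G − I_D·R_S = 1.98 − 2.7·I_D.
Substituting gives 12.4·I_D² − 7.27·I_D + 0.793 = 0, with roots I_D = 0.145 or 0.442 mA.
The root I_D = 0.442 mA gives V_GS = 0.79 V ≤ V_t, so take I_D = 0.145 mA.
Then V_GS = 1.59 V and V_DS = V_DD − I_D(R_D+R_S) = 13 − 0.145×3.9 = 12.4 V.
Saturation requires V_DS ≥ V_GS − V_t = 0.292 V; 12.4 ≥ 0.292 ✓.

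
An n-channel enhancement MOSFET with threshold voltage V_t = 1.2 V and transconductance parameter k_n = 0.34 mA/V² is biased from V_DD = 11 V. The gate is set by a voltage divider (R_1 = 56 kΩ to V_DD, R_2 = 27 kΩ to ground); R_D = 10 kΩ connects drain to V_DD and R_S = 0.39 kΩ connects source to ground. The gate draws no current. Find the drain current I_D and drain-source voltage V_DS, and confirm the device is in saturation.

V_G = V_DD·R_2/(R_1+R_2) = 11×27/83 = 3.58 V.
Assume saturation: I_D = (k_n/2)(V_GS − V_t)² with V_GS = V_G − I_D·R_S = 3.58 − 0.39·I_D.
Substituting gives 0.0259·I_D² − 1.32·I_D + 0.962 = 0, with roots I_D = 0.742 or 50.1 mA.
The root I_D = 50.1 mA gives V_GS = -16 V ≤ V_t, so take I_D = 0.742 mA.
Then V_GS = 3.29 V and V_DS = V_DD − I_D(R_D+R_S) = 11 − 0.742×10.4 = 3.29 V.
Saturation requires V_DS ≥ V_GS − V_t = 2.09 V; 3.29 ≥ 2.09 ✓.

I_D ≈ 0.74 mA, V_DS ≈ 3.3 V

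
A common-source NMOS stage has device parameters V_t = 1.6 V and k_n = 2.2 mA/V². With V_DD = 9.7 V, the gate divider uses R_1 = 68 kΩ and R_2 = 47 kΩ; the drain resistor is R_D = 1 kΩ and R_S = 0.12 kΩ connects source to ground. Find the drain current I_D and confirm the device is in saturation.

V_G = V_DD·R_2/(R_1+R_2) = 9.7×47/115 = 3.96 V.
Assume saturation: I_D = (k_n/2)(V_GS − V_t)² with V_GS = V_G − I_D·R_S = 3.96 − 0.12·I_D.
Substituting gives 0.0158·I_D² − 1.62·I_D + 6.15 = 0, with roots I_D = 3.94 or 98.6 mA.
The root I_D = 98.6 mA gives V_GS = -7.87 V ≤ V_t, so take I_D = 3.94 mA.
Then V_GS = 3.49 V and V_DS = V_DD − I_D(R_D+R_S) = 9.7 − 3.94×1.12 = 5.29 V.
Saturation requires V_DS ≥ V_GS − V_t = 1.89 V; 5.29 ≥ 1.89 ✓.

I_D ≈ 3.9 mA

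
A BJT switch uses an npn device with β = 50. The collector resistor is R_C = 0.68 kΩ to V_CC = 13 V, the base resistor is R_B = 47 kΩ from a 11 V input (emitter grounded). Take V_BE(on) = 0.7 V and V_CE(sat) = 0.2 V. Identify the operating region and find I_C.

Assume active. Base-emitter loop: I_B = (V_BB − V_BE)/R_B = (11 − 0.7)/47 = 0.219 mA.
I_C = β·I_B = 50×0.219 = 11 mA.
V_CE = V_CC − I_C·R_C = 13 − 11×0.68 = 5.55 V > V_CE(sat), so the active-region assumption holds.

active; I_C ≈ 11 mA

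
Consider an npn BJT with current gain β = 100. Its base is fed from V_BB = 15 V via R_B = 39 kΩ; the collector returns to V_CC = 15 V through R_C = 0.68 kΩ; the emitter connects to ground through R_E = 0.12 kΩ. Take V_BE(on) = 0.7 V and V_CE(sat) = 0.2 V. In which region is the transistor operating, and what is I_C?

Assume active: I_B = (15 − 0.7)/(39 + 101×0.12) = 0.28 mA, I_C = β·I_B = 28 mA.
Then V_CE = 15 − 28×0.68 − 28.3×0.12 = -7.41 V < 0.2 V — the active assumption fails.
Re-solve with V_CE = 0.2 V. KCL at the emitter: V_E/R_E = (V_BB−0.7−V_E)/R_B + (V_CC−0.2−V_E)/R_C, giving V_E = 2.25 V.
I_C = (V_CC − 0.2 − V_E)/R_C = (14.8 − 2.25)/0.68 = 18.5 mA.
Check: I_B = (14.3 − 2.25)/39 = 0.309 mA, and β·I_B = 30.9 mA > I_C, confirming saturation.

saturation; I_C ≈ 18 mA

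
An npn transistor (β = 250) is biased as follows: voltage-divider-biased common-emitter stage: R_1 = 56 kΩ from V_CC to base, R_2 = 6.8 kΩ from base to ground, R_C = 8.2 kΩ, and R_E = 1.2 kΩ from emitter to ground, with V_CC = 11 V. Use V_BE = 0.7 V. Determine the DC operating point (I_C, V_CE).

I_C ≈ 0.4 mA, V_CE ≈ 7.2 V

Thevenize the base divider: V_Th = V_CC·R_2/(R_1+R_2) = 11×6.8/62.8 = 1.19 V, R_Th = R_1‖R_2 = 6.06 kΩ.
Base-emitter loop: V_Th = I_B·R_Th + V_BE + (β+1)I_B·R_E, so I_B = (1.19 − 0.7) / (6.06 + 251×1.2) = 0.0016 mA.
I_C = β·I_B = 250×0.0016 = 0.4 mA, and I_E = (β+1)I_B = 0.401 mA.
V_CE = V_CC − I_C·R_C − I_E·R_E = 11 − 0.4×8.2 − 0.401×1.2 = 7.24 V.
V_CE = 7.24 V > 0.2 V confirms active-region operation.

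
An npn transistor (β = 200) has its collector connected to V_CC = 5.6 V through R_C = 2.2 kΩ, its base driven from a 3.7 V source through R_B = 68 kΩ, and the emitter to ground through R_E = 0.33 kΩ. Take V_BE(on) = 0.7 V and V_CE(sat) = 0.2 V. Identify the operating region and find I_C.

saturation; I_C ≈ 2.1 mA

Assume active: I_B = (3.7 − 0.7)/(68 + 201×0.33) = 0.0223 mA, I_C = β·I_B = 4.47 mA.
Then V_CE = 5.6 − 4.47×2.2 − 4.49×0.33 = -5.71 V < 0.2 V — the active assumption fails.
Re-solve with V_CE = 0.2 V. KCL at the emitter: V_E/R_E = (V_BB−0.7−V_E)/R_B + (V_CC−0.2−V_E)/R_C, giving V_E = 0.714 V.
I_C = (V_CC − 0.2 − V_E)/R_C = (5.4 − 0.714)/2.2 = 2.13 mA.
Check: I_B = (3 − 0.714)/68 = 0.0336 mA, and β·I_B = 6.72 mA > I_C, confirming saturation.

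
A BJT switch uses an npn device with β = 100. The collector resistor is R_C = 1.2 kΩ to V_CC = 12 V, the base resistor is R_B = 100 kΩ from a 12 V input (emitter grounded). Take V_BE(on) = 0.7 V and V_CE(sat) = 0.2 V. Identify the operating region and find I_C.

saturation; I_C ≈ 9.8 mA

Assume active: I_B = (12 − 0.7)/100 = 0.113 mA, giving I_C = β·I_B = 11.3 mA.
But then V_CE = 12 − 11.3×1.2 = -1.56 V < V_CE(sat) = 0.2 V — impossible in the active region.
So the transistor is saturated. With V_CE = 0.2 V, I_C = (V_CC − 0.2)/R_C = 11.8/1.2 = 9.83 mA.
Check: β·I_B = 11.3 mA > I_C = 9.83 mA, confirming saturation.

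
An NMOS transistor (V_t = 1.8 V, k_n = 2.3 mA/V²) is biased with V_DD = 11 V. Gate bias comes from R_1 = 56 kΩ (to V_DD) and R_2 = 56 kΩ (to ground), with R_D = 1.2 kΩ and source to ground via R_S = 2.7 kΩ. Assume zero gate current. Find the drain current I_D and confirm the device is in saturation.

V_G = V_DD·R_2/(R_1+R_2) = 11×56/112 = 5.5 V.
Assume saturation: I_D = (k_n/2)(V_GS − V_t)² with V_GS = V_G − I_D·R_S = 5.5 − 2.7·I_D.
Substituting gives 8.38·I_D² − 24·I_D + 15.7 = 0, with roots I_D = 1.02 or 1.84 mA.
The root I_D = 1.84 mA gives V_GS = 0.536 V ≤ V_t, so take I_D = 1.02 mA.
Then V_GS = 2.74 V and V_DS = V_DD − I_D(R_D+R_S) = 11 − 1.02×3.9 = 7.02 V.
Saturation requires V_DS ≥ V_GS − V_t = 0.942 V; 7.02 ≥ 0.942 ✓.

I_D ≈ 1 mA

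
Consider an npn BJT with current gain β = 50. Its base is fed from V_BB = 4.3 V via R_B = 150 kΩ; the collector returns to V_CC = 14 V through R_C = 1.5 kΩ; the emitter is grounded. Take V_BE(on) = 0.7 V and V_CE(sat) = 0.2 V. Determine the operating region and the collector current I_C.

active; I_C ≈ 1.2 mA

Assume active. Base-emitter loop: I_B = (V_BB − V_BE)/R_B = (4.3 − 0.7)/150 = 0.024 mA.
I_C = β·I_B = 50×0.024 = 1.2 mA.
V_CE = V_CC − I_C·R_C = 14 − 1.2×1.5 = 12.2 V > V_CE(sat), so the active-region assumption holds.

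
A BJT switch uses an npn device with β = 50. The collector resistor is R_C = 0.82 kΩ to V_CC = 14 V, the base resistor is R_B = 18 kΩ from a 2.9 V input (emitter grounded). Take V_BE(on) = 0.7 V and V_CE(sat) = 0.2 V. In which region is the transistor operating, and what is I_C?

Assume active. Base-emitter loop: I_B = (V_BB − V_BE)/R_B = (2.9 − 0.7)/18 = 0.122 mA.
I_C = β·I_B = 50×0.122 = 6.11 mA.
V_CE = V_CC − I_C·R_C = 14 − 6.11×0.82 = 8.99 V > V_CE(sat), so the active-region assumption holds.

active; I_C ≈ 6.1 mA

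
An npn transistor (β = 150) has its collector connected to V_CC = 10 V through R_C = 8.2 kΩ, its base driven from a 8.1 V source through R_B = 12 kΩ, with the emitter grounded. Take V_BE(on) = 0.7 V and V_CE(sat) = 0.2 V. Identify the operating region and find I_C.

Assume active: I_B = (8.1 − 0.7)/12 = 0.617 mA, giving I_C = β·I_B = 92.5 mA.
But then V_CE = 10 − 92.5×8.2 = -748 V < V_CE(sat) = 0.2 V — impossible in the active region.
So the transistor is saturated. With V_CE = 0.2 V, I_C = (V_CC − 0.2)/R_C = 9.8/8.2 = 1.2 mA.
Check: β·I_B = 92.5 mA > I_C = 1.2 mA, confirming saturation.

saturation; I_C ≈ 1.2 mA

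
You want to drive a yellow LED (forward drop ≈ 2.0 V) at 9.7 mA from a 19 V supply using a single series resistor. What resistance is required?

The resistor drops V_S − V_D = 19 − 2.0 = 17 V at 9.7 mA.
R = 17 V / 9.7 mA = 1.75 kΩ.

R ≈ 1.8 kΩ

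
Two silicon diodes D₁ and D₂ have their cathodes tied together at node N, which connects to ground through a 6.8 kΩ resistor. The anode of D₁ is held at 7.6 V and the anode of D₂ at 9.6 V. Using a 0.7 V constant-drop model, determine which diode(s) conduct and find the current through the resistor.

Assume both conduct. Then node N would need to be at both 7.6−0.7 = 6.9 V and 9.6−0.7 = 8.9 V, which is impossible.
Assume only D₂ conducts: V_N = 9.6 − 0.7 = 8.9 V, so I_R = 8.9/6.8 = 1.31 mA.
Check D₁: its anode-to-cathode voltage is 7.6 − 8.9 = -1.3 V < 0.7 V, so it is off. The assumption is consistent.

Only D₂ conducts; I_R ≈ 1.3 mA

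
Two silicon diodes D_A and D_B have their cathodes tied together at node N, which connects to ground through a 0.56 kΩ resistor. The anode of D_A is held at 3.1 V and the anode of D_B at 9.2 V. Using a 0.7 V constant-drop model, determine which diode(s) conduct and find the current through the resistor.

Assume both conduct. Then node N would need to be at both 3.1−0.7 = 2.4 V and 9.2−0.7 = 8.5 V, which is impossible.
Assume only D_B conducts: V_N = 9.2 − 0.7 = 8.5 V, so I_R = 8.5/0.56 = 15.2 mA.
Check D_A: its anode-to-cathode voltage is 3.1 − 8.5 = -5.4 V < 0.7 V, so it is off. The assumption is consistent.

Only D_B conducts; I_R ≈ 15 mA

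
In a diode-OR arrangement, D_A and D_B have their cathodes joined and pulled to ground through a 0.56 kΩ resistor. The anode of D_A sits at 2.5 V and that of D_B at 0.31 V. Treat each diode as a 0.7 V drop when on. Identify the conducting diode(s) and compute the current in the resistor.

Assume both conduct. Then node N would need to be at both 2.5−0.7 = 1.8 V and 0.31−0.7 = -0.39 V, which is impossible.
Assume only D_A conducts: V_N = 2.5 − 0.7 = 1.8 V, so I_R = 1.8/0.56 = 3.21 mA.
Check D_B: its anode-to-cathode voltage is 0.31 − 1.8 = -1.49 V < 0.7 V, so it is off. The assumption is consistent.

Only D_A conducts; I_R ≈ 3.2 mA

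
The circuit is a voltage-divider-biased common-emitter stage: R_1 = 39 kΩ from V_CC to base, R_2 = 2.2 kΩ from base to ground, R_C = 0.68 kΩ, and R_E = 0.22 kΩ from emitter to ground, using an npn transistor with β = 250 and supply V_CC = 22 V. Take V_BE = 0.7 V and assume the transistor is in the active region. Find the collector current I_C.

Thevenize the base divider: V_Th = V_CC·R_2/(R_1+R_2) = 22×2.2/41.2 = 1.17 V, R_Th = R_1‖R_2 = 2.08 kΩ.
Base-emitter loop: V_Th = I_B·R_Th + V_BE + (β+1)I_B·R_E, so I_B = (1.17 − 0.7) / (2.08 + 251×0.22) = 0.00829 mA.
I_C = β·I_B = 250×0.00829 = 2.07 mA, and I_E = (β+1)I_B = 2.08 mA.
V_CE = V_CC − I_C·R_C − I_E·R_E = 22 − 2.07×0.68 − 2.08×0.22 = 20.1 V.
V_CE = 20.1 V > 0.2 V confirms active-region operation.

I_C ≈ 2.1 mA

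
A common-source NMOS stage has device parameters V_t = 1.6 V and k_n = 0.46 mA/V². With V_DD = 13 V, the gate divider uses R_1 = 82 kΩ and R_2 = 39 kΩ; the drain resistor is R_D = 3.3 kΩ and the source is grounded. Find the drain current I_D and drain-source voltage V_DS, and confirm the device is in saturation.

I_D ≈ 1.5 mA, V_DS ≈ 7.9 V

V_G = V_DD·R_2/(R_1+R_2) = 13×39/121 = 4.19 V. With the source grounded, V_GS = V_G = 4.19 V.
Assume saturation: I_D = (k_n/2)(V_GS − V_t)² = (0.46/2)×(4.19 − 1.6)² = 0.23×2.59² = 1.54 mA.
V_DS = V_DD − I_D·R_D = 13 − 1.54×3.3 = 7.91 V.
Saturation requires V_DS ≥ V_GS − V_t = 2.59 V; 7.91 ≥ 2.59 ✓.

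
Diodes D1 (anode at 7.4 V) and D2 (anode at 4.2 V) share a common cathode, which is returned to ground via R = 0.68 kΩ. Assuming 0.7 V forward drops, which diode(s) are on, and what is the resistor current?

Assume both conduct. Then node N would need to be at both 7.4−0.7 = 6.7 V and 4.2−0.7 = 3.5 V, which is impossible.
Assume only D1 conducts: V_N = 7.4 − 0.7 = 6.7 V, so I_R = 6.7/0.68 = 9.85 mA.
Check D2: its anode-to-cathode voltage is 4.2 − 6.7 = -2.5 V < 0.7 V, so it is off. The assumption is consistent.

Only D1 conducts; I_R ≈ 9.9 mA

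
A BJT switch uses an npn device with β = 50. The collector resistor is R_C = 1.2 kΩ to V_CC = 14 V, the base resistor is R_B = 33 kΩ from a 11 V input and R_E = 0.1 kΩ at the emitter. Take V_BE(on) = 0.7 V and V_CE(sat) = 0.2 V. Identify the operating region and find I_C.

Assume active: I_B = (11 − 0.7)/(33 + 51×0.1) = 0.27 mA, I_C = β·I_B = 13.5 mA.
Then V_CE = 14 − 13.5×1.2 − 13.8×0.1 = -3.6 V < 0.2 V — the active assumption fails.
Re-solve with V_CE = 0.2 V. KCL at the emitter: V_E/R_E = (V_BB−0.7−V_E)/R_B + (V_CC−0.2−V_E)/R_C, giving V_E = 1.09 V.
I_C = (V_CC − 0.2 − V_E)/R_C = (13.8 − 1.09)/1.2 = 10.6 mA.
Check: I_B = (10.3 − 1.09)/33 = 0.279 mA, and β·I_B = 14 mA > I_C, confirming saturation.

saturation; I_C ≈ 11 mA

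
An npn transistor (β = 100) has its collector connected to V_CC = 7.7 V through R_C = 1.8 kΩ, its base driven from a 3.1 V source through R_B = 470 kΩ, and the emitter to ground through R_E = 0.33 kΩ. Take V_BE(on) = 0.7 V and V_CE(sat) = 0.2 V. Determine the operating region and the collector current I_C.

active; I_C ≈ 0.48 mA

Assume active. Base-emitter loop: I_B = (V_BB − V_BE)/(R_B + (β+1)R_E) = (3.1 − 0.7)/(470 + 101×0.33) = 0.00477 mA.
I_C = β·I_B = 100×0.00477 = 0.477 mA.
V_CE = V_CC − I_C·R_C − I_E·R_E = 7.7 − 0.477×1.8 − 0.482×0.33 = 6.68 V > V_CE(sat), so the active-region assumption holds.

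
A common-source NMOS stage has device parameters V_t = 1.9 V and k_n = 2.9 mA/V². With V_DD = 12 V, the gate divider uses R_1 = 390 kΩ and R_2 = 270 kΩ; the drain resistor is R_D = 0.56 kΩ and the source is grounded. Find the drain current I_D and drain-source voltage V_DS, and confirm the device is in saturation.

I_D ≈ 13 mA, V_DS ≈ 4.6 V

V_G = V_DD·R_2/(R_1+R_2) = 12×270/660 = 4.91 V. With the source grounded, V_GS = V_G = 4.91 V.
Assume saturation: I_D = (k_n/2)(V_GS − V_t)² = (2.9/2)×(4.91 − 1.9)² = 1.45×3.01² = 13.1 mA.
V_DS = V_DD − I_D·R_D = 12 − 13.1×0.56 = 4.65 V.
Saturation requires V_DS ≥ V_GS − V_t = 3.01 V; 4.65 ≥ 3.01 ✓.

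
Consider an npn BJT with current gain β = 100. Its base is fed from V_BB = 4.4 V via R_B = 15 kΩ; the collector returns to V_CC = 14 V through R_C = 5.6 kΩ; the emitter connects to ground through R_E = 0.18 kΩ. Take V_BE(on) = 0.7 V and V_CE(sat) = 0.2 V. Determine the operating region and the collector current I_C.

saturation; I_C ≈ 2.4 mA

Assume active: I_B = (4.4 − 0.7)/(15 + 101×0.18) = 0.112 mA, I_C = β·I_B = 11.2 mA.
Then V_CE = 14 − 11.2×5.6 − 11.3×0.18 = -50.5 V < 0.2 V — the active assumption fails.
Re-solve with V_CE = 0.2 V. KCL at the emitter: V_E/R_E = (V_BB−0.7−V_E)/R_B + (V_CC−0.2−V_E)/R_C, giving V_E = 0.467 V.
I_C = (V_CC − 0.2 − V_E)/R_C = (13.8 − 0.467)/5.6 = 2.38 mA.
Check: I_B = (3.7 − 0.467)/15 = 0.216 mA, and β·I_B = 21.6 mA > I_C, confirming saturation.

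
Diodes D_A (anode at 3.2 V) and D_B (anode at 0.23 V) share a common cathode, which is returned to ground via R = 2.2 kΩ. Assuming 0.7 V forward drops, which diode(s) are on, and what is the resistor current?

Only D_A conducts; I_R ≈ 1.1 mA

Assume both conduct. Then node N would need to be at both 3.2−0.7 = 2.5 V and 0.23−0.7 = -0.47 V, which is impossible.
Assume only D_A conducts: V_N = 3.2 − 0.7 = 2.5 V, so I_R = 2.5/2.2 = 1.14 mA.
Check D_B: its anode-to-cathode voltage is 0.23 − 2.5 = -2.27 V < 0.7 V, so it is off. The assumption is consistent.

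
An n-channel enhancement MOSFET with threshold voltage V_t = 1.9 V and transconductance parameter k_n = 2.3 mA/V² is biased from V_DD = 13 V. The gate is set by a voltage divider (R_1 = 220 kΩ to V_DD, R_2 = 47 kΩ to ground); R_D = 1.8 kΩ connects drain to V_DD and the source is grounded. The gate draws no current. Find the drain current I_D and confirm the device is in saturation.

V_G = V_DD·R_2/(R_1+R_2) = 13×47/267 = 2.29 V. With the source grounded, V_GS = V_G = 2.29 V.
Assume saturation: I_D = (k_n/2)(V_GS − V_t)² = (2.3/2)×(2.29 − 1.9)² = 1.15×0.388² = 0.173 mA.
V_DS = V_DD − I_D·R_D = 13 − 0.173×1.8 = 12.7 V.
Saturation requires V_DS ≥ V_GS − V_t = 0.388 V; 12.7 ≥ 0.388 ✓.

I_D ≈ 0.17 mA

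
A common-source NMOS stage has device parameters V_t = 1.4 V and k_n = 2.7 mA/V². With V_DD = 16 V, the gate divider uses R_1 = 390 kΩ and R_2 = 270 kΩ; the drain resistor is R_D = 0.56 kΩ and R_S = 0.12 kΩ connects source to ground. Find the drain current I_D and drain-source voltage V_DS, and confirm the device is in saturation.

V_G = V_DD·R_2/(R_1+R_2) = 16×270/660 = 6.55 V.
Assume saturation: I_D = (k_n/2)(V_GS − V_t)² with V_GS = V_G − I_D·R_S = 6.55 − 0.12·I_D.
Substituting gives 0.0194·I_D² − 2.67·I_D + 35.7 = 0, with roots I_D = 15.1 or 122 mA.
The root I_D = 122 mA gives V_GS = -8.11 V ≤ V_t, so take I_D = 15.1 mA.
Then V_GS = 4.74 V and V_DS = V_DD − I_D(R_D+R_S) = 16 − 15.1×0.68 = 5.76 V.
Saturation requires V_DS ≥ V_GS − V_t = 3.34 V; 5.76 ≥ 3.34 ✓.

I_D ≈ 15 mA, V_DS ≈ 5.8 V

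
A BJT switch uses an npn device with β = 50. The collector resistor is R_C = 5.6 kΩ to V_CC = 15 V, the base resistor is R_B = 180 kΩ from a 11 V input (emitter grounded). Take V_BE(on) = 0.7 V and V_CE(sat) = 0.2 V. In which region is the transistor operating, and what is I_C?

Assume active: I_B = (11 − 0.7)/180 = 0.0572 mA, giving I_C = β·I_B = 2.86 mA.
But then V_CE = 15 − 2.86×5.6 = -1.02 V < V_CE(sat) = 0.2 V — impossible in the active region.
So the transistor is saturated. With V_CE = 0.2 V, I_C = (V_CC − 0.2)/R_C = 14.8/5.6 = 2.64 mA.
Check: β·I_B = 2.86 mA > I_C = 2.64 mA, confirming saturation.

saturation; I_C ≈ 2.6 mA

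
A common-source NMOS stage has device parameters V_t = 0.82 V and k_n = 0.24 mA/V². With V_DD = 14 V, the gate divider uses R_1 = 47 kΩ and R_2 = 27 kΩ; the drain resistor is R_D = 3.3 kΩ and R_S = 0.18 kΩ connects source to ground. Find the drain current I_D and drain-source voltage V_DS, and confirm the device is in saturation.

I_D ≈ 1.9 mA, V_DS ≈ 7.5 V

V_G = V_DD·R_2/(R_1+R_2) = 14×27/74 = 5.11 V.
Assume saturation: I_D = (k_n/2)(V_GS − V_t)² with V_GS = V_G − I_D·R_S = 5.11 − 0.18·I_D.
Substituting gives 0.00389·I_D² − 1.19·I_D + 2.21 = 0, with roots I_D = 1.87 or 303 mA.
The root I_D = 303 mA gives V_GS = -49.4 V ≤ V_t, so take I_D = 1.87 mA.
Then V_GS = 4.77 V and V_DS = V_DD − I_D(R_D+R_S) = 14 − 1.87×3.48 = 7.48 V.
Saturation requires V_DS ≥ V_GS − V_t = 3.95 V; 7.48 ≥ 3.95 ✓.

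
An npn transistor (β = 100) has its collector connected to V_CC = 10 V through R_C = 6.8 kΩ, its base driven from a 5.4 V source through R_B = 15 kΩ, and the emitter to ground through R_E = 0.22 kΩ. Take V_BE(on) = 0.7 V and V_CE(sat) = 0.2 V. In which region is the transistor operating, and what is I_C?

saturation; I_C ≈ 1.4 mA

Assume active: I_B = (5.4 − 0.7)/(15 + 101×0.22) = 0.126 mA, I_C = β·I_B = 12.6 mA.
Then V_CE = 10 − 12.6×6.8 − 12.8×0.22 = -78.7 V < 0.2 V — the active assumption fails.
Re-solve with V_CE = 0.2 V. KCL at the emitter: V_E/R_E = (V_BB−0.7−V_E)/R_B + (V_CC−0.2−V_E)/R_C, giving V_E = 0.369 V.
I_C = (V_CC − 0.2 − V_E)/R_C = (9.8 − 0.369)/6.8 = 1.39 mA.
Check: I_B = (4.7 − 0.369)/15 = 0.289 mA, and β·I_B = 28.9 mA > I_C, confirming saturation.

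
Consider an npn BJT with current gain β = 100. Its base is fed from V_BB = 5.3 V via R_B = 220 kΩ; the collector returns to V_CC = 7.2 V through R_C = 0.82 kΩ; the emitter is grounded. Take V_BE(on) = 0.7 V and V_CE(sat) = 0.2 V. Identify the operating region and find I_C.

active; I_C ≈ 2.1 mA

Assume active. Base-emitter loop: I_B = (V_BB − V_BE)/R_B = (5.3 − 0.7)/220 = 0.0209 mA.
I_C = β·I_B = 100×0.0209 = 2.09 mA.
V_CE = V_CC − I_C·R_C = 7.2 − 2.09×0.82 = 5.49 V > V_CE(sat), so the active-region assumption holds.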